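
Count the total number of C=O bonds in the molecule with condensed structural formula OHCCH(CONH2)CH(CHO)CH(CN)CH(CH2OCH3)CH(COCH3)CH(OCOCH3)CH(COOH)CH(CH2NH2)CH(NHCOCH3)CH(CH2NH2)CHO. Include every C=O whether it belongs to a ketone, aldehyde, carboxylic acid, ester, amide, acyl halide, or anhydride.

8

OHC: aldehyde, 1 C=O (running total 1).
CH(CONH2): amide, 1 C=O (running total 2).
CH(CHO): aldehyde, 1 C=O (running total 3).
CH(COCH3): ketone, 1 C=O (running total 4).
CH(OCOCH3): ester, 1 C=O (running total 5).
CH(COOH): carboxylic acid, 1 C=O (running total 6).
CH(NHCOCH3): amide, 1 C=O (running total 7).
CHO: aldehyde, 1 C=O (running total 8).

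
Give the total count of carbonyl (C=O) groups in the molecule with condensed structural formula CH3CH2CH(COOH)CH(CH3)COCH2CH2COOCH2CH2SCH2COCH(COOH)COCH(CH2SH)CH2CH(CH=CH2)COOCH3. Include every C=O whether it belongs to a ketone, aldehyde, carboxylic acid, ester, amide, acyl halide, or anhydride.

7

CH(COOH): carboxylic acid, 1 C=O (running total 1).
CO: ketone, 1 C=O (running total 2).
CH2COOCH2: ester, 1 C=O (running total 3).
CO: ketone, 1 C=O (running total 4).
CH(COOH): carboxylic acid, 1 C=O (running total 5).
CO: ketone, 1 C=O (running total 6).
COOCH3: ester, 1 C=O (running total 7).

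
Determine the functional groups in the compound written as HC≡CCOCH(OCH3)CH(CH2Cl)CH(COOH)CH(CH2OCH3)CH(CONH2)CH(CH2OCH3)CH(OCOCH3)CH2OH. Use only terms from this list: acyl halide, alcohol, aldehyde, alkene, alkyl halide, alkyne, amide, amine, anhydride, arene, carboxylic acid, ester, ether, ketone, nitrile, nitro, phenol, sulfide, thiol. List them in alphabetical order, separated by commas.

Taking each segment in turn:
  HC≡C: C≡C triple bond → alkyne.
  CO: –C(=O)– with carbon on both sides → ketone.
  CH(OCH3): pendant –OCH3: C–O–C with sp³ C, no adjacent C=O → ether.
  CH(CH2Cl): pendant –CH2X: halogen on sp³ carbon → alkyl halide.
  CH(COOH): pendant –COOH: carbonyl C bonded to C and –OH → carboxylic acid.
  CH(CH2OCH3): pendant –CH2OCH3: C–O–C linkage → ether.
  CH(CONH2): pendant –CONH2: carbonyl C bonded to C and N → amide.
  CH(CH2OCH3): pendant –CH2OCH3: C–O–C linkage → ether.
  CH(OCOCH3): pendant –OC(=O)CH3: an acyloxy group → ester.
  CH2OH: –OH on an sp³ carbon → alcohol.

alcohol, alkyl halide, alkyne, amide, carboxylic acid, ester, ether, ketone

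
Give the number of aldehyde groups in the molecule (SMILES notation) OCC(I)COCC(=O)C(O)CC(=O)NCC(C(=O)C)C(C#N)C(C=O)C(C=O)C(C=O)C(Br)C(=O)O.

HO– on an sp³ carbon → alcohol.
halogen on an sp³ carbon → alkyl halide.
C–O–C with sp³ carbons on both sides and no adjacent C=O → ether.
–C(=O)– with carbon on both sides → ketone.
–OH on an sp³ carbon → alcohol (secondary).
–C(=O)–N– linkage → amide (the N is not an amine).
pendant –COCH3: carbonyl C bonded to two carbons → ketone.
pendant –C≡N: nitrile.
pendant –CHO: carbonyl C bonded to C and H → aldehyde.
pendant –CHO: carbonyl C bonded to C and H → aldehyde.
pendant –CHO: carbonyl C bonded to C and H → aldehyde.
halogen on an sp³ carbon → alkyl halide.
–COOH: carbonyl C bonded to –OH and C → carboxylic acid (the –OH is not a separate alcohol).
Aldehyde appears at: CH(CHO), CH(CHO), CH(CHO) → 3.

3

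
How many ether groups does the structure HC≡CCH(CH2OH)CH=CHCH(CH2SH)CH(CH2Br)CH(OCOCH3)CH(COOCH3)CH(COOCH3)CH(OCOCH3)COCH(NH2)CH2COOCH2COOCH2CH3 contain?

Working along the chain:
  HC≡C: C≡C triple bond → alkyne.
  CH(CH2OH): pendant –CH2OH on an sp³ backbone C → alcohol.
  CH=CH: C=C double bond → alkene.
  CH(CH2SH): pendant –CH2SH → thiol.
  CH(CH2Br): pendant –CH2X: halogen on sp³ carbon → alkyl halide.
  CH(OCOCH3): pendant –OC(=O)CH3: an acyloxy group → ester.
  CH(COOCH3): pendant –COOCH3: carbonyl C bonded to C and –OCH3 → ester.
  CH(COOCH3): pendant –COOCH3: carbonyl C bonded to C and –OCH3 → ester.
  CH(OCOCH3): pendant –OC(=O)CH3: an acyloxy group → ester.
  CO: –C(=O)– with carbon on both sides → ketone.
  CH(NH2): –NH2 on an sp³ carbon with no adjacent C=O → amine.
  CH2COOCH2: –C(=O)–O–C with C on the carbonyl side → ester.
  COOCH2CH3: –C(=O)OCH2CH3: carbonyl C bonded to C and to –OEt → ester.
No segment is a ether: CH(CH2OH) is alcohol, not ether; CH(OCOCH3) is ester, not ether; CH(COOCH3) is ester, not ether. → 0.

0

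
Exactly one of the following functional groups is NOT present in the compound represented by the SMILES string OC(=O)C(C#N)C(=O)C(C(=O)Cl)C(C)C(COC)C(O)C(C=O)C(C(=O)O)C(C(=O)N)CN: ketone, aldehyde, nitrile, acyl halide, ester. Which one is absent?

aldehyde: present (CH(CHO) — pendant –CHO: carbonyl C bonded to C and H → aldehyde).
ketone: present (CO — –C(=O)– with carbon on both sides → ketone).
nitrile: present (CH(CN) — pendant –C≡N: nitrile).
acyl halide: present (CH(COCl) — pendant –C(=O)X: carbonyl C bonded to C and halogen → acyl halide).
ester: no segment matches this pattern.

ester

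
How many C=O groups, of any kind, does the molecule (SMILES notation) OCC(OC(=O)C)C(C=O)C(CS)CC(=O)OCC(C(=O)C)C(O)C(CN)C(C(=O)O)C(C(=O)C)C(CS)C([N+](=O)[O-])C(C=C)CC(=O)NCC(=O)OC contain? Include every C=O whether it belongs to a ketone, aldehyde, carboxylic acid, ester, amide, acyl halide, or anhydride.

8

CH(OCOCH3): ester, 1 C=O (running total 1).
CH(CHO): aldehyde, 1 C=O (running total 2).
CH2COOCH2: ester, 1 C=O (running total 3).
CH(COCH3): ketone, 1 C=O (running total 4).
CH(COOH): carboxylic acid, 1 C=O (running total 5).
CH(COCH3): ketone, 1 C=O (running total 6).
CH2CONHCH2: amide, 1 C=O (running total 7).
COOCH3: ester, 1 C=O (running total 8).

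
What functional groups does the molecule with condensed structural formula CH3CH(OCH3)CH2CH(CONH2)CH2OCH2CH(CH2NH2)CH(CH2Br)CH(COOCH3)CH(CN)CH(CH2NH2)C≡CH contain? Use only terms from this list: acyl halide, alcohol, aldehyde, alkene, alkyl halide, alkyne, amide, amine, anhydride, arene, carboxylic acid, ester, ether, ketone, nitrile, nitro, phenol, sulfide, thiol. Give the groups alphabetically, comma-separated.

alkyl halide, alkyne, amide, amine, ester, ether, nitrile

Taking each segment in turn:
  CH(OCH3): pendant –OCH3: C–O–C with sp³ C, no adjacent C=O → ether.
  CH(CONH2): pendant –CONH2: carbonyl C bonded to C and N → amide.
  CH2OCH2: C–O–C with sp³ carbons on both sides and no adjacent C=O → ether.
  CH(CH2NH2): pendant –CH2NH2: N on sp³ C, no adjacent C=O → amine.
  CH(CH2Br): pendant –CH2X: halogen on sp³ carbon → alkyl halide.
  CH(COOCH3): pendant –COOCH3: carbonyl C bonded to C and –OCH3 → ester.
  CH(CN): pendant –C≡N: nitrile.
  CH(CH2NH2): pendant –CH2NH2: N on sp³ C, no adjacent C=O → amine.
  C≡CH: C≡C triple bond → alkyne.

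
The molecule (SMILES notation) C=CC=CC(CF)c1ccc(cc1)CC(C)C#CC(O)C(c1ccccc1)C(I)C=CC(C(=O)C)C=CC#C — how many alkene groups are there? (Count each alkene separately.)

4

C=C double bond → alkene.
C=C double bond → alkene.
pendant –CH2X: halogen on sp³ carbon → alkyl halide.
para-disubstituted benzene ring → arene.
C≡C triple bond → alkyne.
–OH on an sp³ carbon → alcohol (secondary).
pendant –C6H5: benzene ring → arene.
halogen on an sp³ carbon → alkyl halide.
C=C double bond → alkene.
pendant –COCH3: carbonyl C bonded to two carbons → ketone.
C=C double bond → alkene.
C≡C triple bond → alkyne.
Alkene appears at: CH2=CH, CH=CH, CH=CH, CH=CH → 4.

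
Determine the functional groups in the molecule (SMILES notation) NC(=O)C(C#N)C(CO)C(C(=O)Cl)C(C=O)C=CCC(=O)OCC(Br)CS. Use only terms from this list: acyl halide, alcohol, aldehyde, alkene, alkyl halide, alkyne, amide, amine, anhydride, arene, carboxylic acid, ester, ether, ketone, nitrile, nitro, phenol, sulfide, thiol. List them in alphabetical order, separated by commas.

–C(=O)NH2: carbonyl C bonded to C and to N → amide (the N is not a separate amine).
pendant –C≡N: nitrile.
pendant –CH2OH on an sp³ backbone C → alcohol.
pendant –C(=O)X: carbonyl C bonded to C and halogen → acyl halide.
pendant –CHO: carbonyl C bonded to C and H → aldehyde.
C=C double bond → alkene.
–C(=O)–O–C with C on the carbonyl side → ester.
halogen on an sp³ carbon → alkyl halide.
–SH on an sp³ carbon → thiol.

acyl halide, alcohol, aldehyde, alkene, alkyl halide, amide, ester, nitrile, thiol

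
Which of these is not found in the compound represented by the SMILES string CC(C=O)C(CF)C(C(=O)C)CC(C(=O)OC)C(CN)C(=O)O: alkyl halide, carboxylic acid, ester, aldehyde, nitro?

nitro

aldehyde: present (CH(CHO) — pendant –CHO: carbonyl C bonded to C and H → aldehyde).
carboxylic acid: present (COOH — –COOH: carbonyl C bonded to –OH and C → carboxylic acid (the –OH is not a separate alcohol)).
ester: present (CH(COOCH3) — pendant –COOCH3: carbonyl C bonded to C and –OCH3 → ester).
alkyl halide: present (CH(CH2F) — pendant –CH2X: halogen on sp³ carbon → alkyl halide).
nitro: no segment matches this pattern.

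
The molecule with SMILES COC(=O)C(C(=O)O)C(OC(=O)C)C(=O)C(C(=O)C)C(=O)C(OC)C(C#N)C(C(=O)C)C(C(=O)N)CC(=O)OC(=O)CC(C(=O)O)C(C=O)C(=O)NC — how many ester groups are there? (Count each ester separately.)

Reading the structure from left to right:
  CH3OOC: CH3O–C(=O)–: carbonyl C bonded to C and to –OCH3 → ester (not ketone + ether).
  CH(COOH): pendant –COOH: carbonyl C bonded to C and –OH → carboxylic acid.
  CH(OCOCH3): pendant –OC(=O)CH3: an acyloxy group → ester.
  CO: –C(=O)– with carbon on both sides → ketone.
  CH(COCH3): pendant –COCH3: carbonyl C bonded to two carbons → ketone.
  CO: –C(=O)– with carbon on both sides → ketone.
  CH(OCH3): pendant –OCH3: C–O–C with sp³ C, no adjacent C=O → ether.
  CH(CN): pendant –C≡N: nitrile.
  CH(COCH3): pendant –COCH3: carbonyl C bonded to two carbons → ketone.
  CH(CONH2): pendant –CONH2: carbonyl C bonded to C and N → amide.
  CH2CO-O-COCH2: two acyl groups sharing one oxygen, –C(=O)–O–C(=O)– → anhydride.
  CH(COOH): pendant –COOH: carbonyl C bonded to C and –OH → carboxylic acid.
  CH(CHO): pendant –CHO: carbonyl C bonded to C and H → aldehyde.
  CONHCH3: –C(=O)NHCH3: carbonyl C bonded to C and to N → amide (the N is not an amine).
Ester appears at: CH3OOC, CH(OCOCH3) → 2.

2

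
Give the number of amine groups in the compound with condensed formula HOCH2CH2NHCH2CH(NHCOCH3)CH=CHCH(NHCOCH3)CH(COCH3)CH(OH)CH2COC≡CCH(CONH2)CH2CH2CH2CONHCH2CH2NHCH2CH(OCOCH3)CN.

2

Taking each segment in turn:
  HOCH2: HO– on an sp³ carbon → alcohol.
  CH2NHCH2: C–N–C with sp³ carbons and no adjacent C=O → amine (secondary).
  CH(NHCOCH3): pendant –NHC(=O)CH3: N bonded to a carbonyl → amide (not amine).
  CH=CH: C=C double bond → alkene.
  CH(NHCOCH3): pendant –NHC(=O)CH3: N bonded to a carbonyl → amide (not amine).
  CH(COCH3): pendant –COCH3: carbonyl C bonded to two carbons → ketone.
  CH(OH): –OH on an sp³ carbon → alcohol (secondary).
  CO: –C(=O)– with carbon on both sides → ketone.
  C≡C: C≡C triple bond → alkyne.
  CH(CONH2): pendant –CONH2: carbonyl C bonded to C and N → amide.
  CH2CONHCH2: –C(=O)–N– linkage → amide (the N is not an amine).
  CH2NHCH2: C–N–C with sp³ carbons and no adjacent C=O → amine (secondary).
  CH(OCOCH3): pendant –OC(=O)CH3: an acyloxy group → ester.
  CN: –C≡N: carbon triple-bonded to nitrogen → nitrile.
Amine appears at: CH2NHCH2, CH2NHCH2 → 2.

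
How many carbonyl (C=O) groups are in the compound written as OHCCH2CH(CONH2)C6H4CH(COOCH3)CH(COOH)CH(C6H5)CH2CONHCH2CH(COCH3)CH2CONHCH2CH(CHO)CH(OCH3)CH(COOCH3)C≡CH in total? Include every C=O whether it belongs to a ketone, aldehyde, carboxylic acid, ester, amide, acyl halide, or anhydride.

OHC: aldehyde, 1 C=O (running total 1).
CH(CONH2): amide, 1 C=O (running total 2).
CH(COOCH3): ester, 1 C=O (running total 3).
CH(COOH): carboxylic acid, 1 C=O (running total 4).
CH2CONHCH2: amide, 1 C=O (running total 5).
CH(COCH3): ketone, 1 C=O (running total 6).
CH2CONHCH2: amide, 1 C=O (running total 7).
CH(CHO): aldehyde, 1 C=O (running total 8).
CH(COOCH3): ester, 1 C=O (running total 9).

9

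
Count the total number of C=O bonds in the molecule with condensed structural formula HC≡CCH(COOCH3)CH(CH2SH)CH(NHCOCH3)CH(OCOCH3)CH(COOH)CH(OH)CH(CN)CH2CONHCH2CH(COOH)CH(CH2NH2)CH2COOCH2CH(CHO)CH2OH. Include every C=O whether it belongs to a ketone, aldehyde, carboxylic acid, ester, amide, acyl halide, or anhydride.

CH(COOCH3): ester, 1 C=O (running total 1).
CH(NHCOCH3): amide, 1 C=O (running total 2).
CH(OCOCH3): ester, 1 C=O (running total 3).
CH(COOH): carboxylic acid, 1 C=O (running total 4).
CH2CONHCH2: amide, 1 C=O (running total 5).
CH(COOH): carboxylic acid, 1 C=O (running total 6).
CH2COOCH2: ester, 1 C=O (running total 7).
CH(CHO): aldehyde, 1 C=O (running total 8).

8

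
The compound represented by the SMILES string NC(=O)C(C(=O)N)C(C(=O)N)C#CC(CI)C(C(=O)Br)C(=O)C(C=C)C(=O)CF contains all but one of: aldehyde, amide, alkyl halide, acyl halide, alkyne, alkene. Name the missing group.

aldehyde

acyl halide: present (CH(COBr) — pendant –C(=O)X: carbonyl C bonded to C and halogen → acyl halide).
alkene: present (CH(CH=CH2) — pendant –CH=CH2: C=C double bond → alkene).
alkyne: present (C≡C — C≡C triple bond → alkyne).
alkyl halide: present (CH(CH2I) — pendant –CH2X: halogen on sp³ carbon → alkyl halide).
amide: present (H2NCO — –C(=O)NH2: carbonyl C bonded to C and to N → amide (the N is not a separate amine)).
aldehyde: absent. In CO, the carbonyl carbon is bonded to two carbons, so it is a ketone, not an aldehyde.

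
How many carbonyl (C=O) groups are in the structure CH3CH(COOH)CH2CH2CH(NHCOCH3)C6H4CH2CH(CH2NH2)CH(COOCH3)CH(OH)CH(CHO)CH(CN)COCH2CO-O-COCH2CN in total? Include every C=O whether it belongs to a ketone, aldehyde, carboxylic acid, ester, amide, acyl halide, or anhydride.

CH(COOH): carboxylic acid, 1 C=O (running total 1).
CH(NHCOCH3): amide, 1 C=O (running total 2).
CH(COOCH3): ester, 1 C=O (running total 3).
CH(CHO): aldehyde, 1 C=O (running total 4).
CO: ketone, 1 C=O (running total 5).
CH2CO-O-COCH2: anhydride, 2 C=O (running total 7).

7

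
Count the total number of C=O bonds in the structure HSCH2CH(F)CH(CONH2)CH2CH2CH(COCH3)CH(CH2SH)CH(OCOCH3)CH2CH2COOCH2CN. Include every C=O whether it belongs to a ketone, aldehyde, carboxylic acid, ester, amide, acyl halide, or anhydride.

CH(CONH2): amide, 1 C=O (running total 1).
CH(COCH3): ketone, 1 C=O (running total 2).
CH(OCOCH3): ester, 1 C=O (running total 3).
CH2COOCH2: ester, 1 C=O (running total 4).

4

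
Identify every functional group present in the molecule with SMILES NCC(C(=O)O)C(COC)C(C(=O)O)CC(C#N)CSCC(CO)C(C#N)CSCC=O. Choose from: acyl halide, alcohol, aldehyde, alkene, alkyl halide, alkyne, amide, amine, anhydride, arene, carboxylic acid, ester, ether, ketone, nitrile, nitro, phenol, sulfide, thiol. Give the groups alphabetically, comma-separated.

Taking each segment in turn:
  H2NCH2: –NH2 on an sp³ carbon with no adjacent C=O → amine.
  CH(COOH): pendant –COOH: carbonyl C bonded to C and –OH → carboxylic acid.
  CH(CH2OCH3): pendant –CH2OCH3: C–O–C linkage → ether.
  CH(COOH): pendant –COOH: carbonyl C bonded to C and –OH → carboxylic acid.
  CH(CN): pendant –C≡N: nitrile.
  CH2SCH2: C–S–C linkage → sulfide (thioether).
  CH(CH2OH): pendant –CH2OH on an sp³ backbone C → alcohol.
  CH(CN): pendant –C≡N: nitrile.
  CH2SCH2: C–S–C linkage → sulfide (thioether).
  CHO: terminal –CHO: carbonyl C bonded to H and C → aldehyde.

alcohol, aldehyde, amine, carboxylic acid, ether, nitrile, sulfide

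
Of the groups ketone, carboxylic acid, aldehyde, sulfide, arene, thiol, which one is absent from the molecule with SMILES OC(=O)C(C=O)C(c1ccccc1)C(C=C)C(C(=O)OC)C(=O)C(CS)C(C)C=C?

sulfide

carboxylic acid: present (HOOC — –COOH: carbonyl C bonded to –OH and C → carboxylic acid (the –OH is not a separate alcohol)).
thiol: present (CH(CH2SH) — pendant –CH2SH → thiol).
aldehyde: present (CH(CHO) — pendant –CHO: carbonyl C bonded to C and H → aldehyde).
ketone: present (CO — –C(=O)– with carbon on both sides → ketone).
arene: present (CH(C6H5) — pendant –C6H5: benzene ring → arene).
sulfide: no segment matches this pattern.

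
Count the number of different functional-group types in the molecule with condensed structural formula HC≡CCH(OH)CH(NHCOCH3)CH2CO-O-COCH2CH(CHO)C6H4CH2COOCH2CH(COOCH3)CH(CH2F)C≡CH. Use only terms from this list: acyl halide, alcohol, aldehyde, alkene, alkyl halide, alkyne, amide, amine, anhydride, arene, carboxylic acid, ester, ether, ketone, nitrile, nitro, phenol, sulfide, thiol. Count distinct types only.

Taking each segment in turn:
  HC≡C: C≡C triple bond → alkyne.
  CH(OH): –OH on an sp³ carbon → alcohol (secondary).
  CH(NHCOCH3): pendant –NHC(=O)CH3: N bonded to a carbonyl → amide (not amine).
  CH2CO-O-COCH2: two acyl groups sharing one oxygen, –C(=O)–O–C(=O)– → anhydride.
  CH(CHO): pendant –CHO: carbonyl C bonded to C and H → aldehyde.
  C6H4: para-disubstituted benzene ring → arene.
  CH2COOCH2: –C(=O)–O–C with C on the carbonyl side → ester.
  CH(COOCH3): pendant –COOCH3: carbonyl C bonded to C and –OCH3 → ester.
  CH(CH2F): pendant –CH2X: halogen on sp³ carbon → alkyl halide.
  C≡CH: C≡C triple bond → alkyne.
Distinct types present: alcohol, aldehyde, alkyl halide, alkyne, amide, anhydride, arene, ester.

8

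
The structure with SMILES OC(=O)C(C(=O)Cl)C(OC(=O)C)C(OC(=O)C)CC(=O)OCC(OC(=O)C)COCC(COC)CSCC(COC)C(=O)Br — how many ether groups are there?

3

Reading the structure from left to right:
  HOOC: –COOH: carbonyl C bonded to –OH and C → carboxylic acid (the –OH is not a separate alcohol).
  CH(COCl): pendant –C(=O)X: carbonyl C bonded to C and halogen → acyl halide.
  CH(OCOCH3): pendant –OC(=O)CH3: an acyloxy group → ester.
  CH(OCOCH3): pendant –OC(=O)CH3: an acyloxy group → ester.
  CH2COOCH2: –C(=O)–O–C with C on the carbonyl side → ester.
  CH(OCOCH3): pendant –OC(=O)CH3: an acyloxy group → ester.
  CH2OCH2: C–O–C with sp³ carbons on both sides and no adjacent C=O → ether.
  CH(CH2OCH3): pendant –CH2OCH3: C–O–C linkage → ether.
  CH2SCH2: C–S–C linkage → sulfide (thioether).
  CH(CH2OCH3): pendant –CH2OCH3: C–O–C linkage → ether.
  COBr: –C(=O)Br: carbonyl C bonded to C and to a halogen → acyl halide (not alkyl halide).
Ether appears at: CH2OCH2, CH(CH2OCH3), CH(CH2OCH3) → 3.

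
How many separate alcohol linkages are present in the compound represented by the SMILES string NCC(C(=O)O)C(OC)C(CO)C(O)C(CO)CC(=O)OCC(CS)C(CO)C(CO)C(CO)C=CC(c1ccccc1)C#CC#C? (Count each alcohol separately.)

Taking each segment in turn:
  H2NCH2: –NH2 on an sp³ carbon with no adjacent C=O → amine.
  CH(COOH): pendant –COOH: carbonyl C bonded to C and –OH → carboxylic acid.
  CH(OCH3): pendant –OCH3: C–O–C with sp³ C, no adjacent C=O → ether.
  CH(CH2OH): pendant –CH2OH on an sp³ backbone C → alcohol.
  CH(OH): –OH on an sp³ carbon → alcohol (secondary).
  CH(CH2OH): pendant –CH2OH on an sp³ backbone C → alcohol.
  CH2COOCH2: –C(=O)–O–C with C on the carbonyl side → ester.
  CH(CH2SH): pendant –CH2SH → thiol.
  CH(CH2OH): pendant –CH2OH on an sp³ backbone C → alcohol.
  CH(CH2OH): pendant –CH2OH on an sp³ backbone C → alcohol.
  CH(CH2OH): pendant –CH2OH on an sp³ backbone C → alcohol.
  CH=CH: C=C double bond → alkene.
  CH(C6H5): pendant –C6H5: benzene ring → arene.
  C≡C: C≡C triple bond → alkyne.
  C≡CH: C≡C triple bond → alkyne.
Alcohol appears at: CH(CH2OH), CH(OH), CH(CH2OH), CH(CH2OH), CH(CH2OH), CH(CH2OH) → 6.

6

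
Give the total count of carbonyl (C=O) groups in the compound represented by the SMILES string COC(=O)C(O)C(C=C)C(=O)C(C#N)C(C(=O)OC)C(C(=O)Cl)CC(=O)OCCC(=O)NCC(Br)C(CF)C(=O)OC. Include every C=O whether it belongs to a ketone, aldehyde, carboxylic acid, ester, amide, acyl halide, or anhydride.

CH3OOC: ester, 1 C=O (running total 1).
CO: ketone, 1 C=O (running total 2).
CH(COOCH3): ester, 1 C=O (running total 3).
CH(COCl): acyl halide, 1 C=O (running total 4).
CH2COOCH2: ester, 1 C=O (running total 5).
CH2CONHCH2: amide, 1 C=O (running total 6).
COOCH3: ester, 1 C=O (running total 7).

7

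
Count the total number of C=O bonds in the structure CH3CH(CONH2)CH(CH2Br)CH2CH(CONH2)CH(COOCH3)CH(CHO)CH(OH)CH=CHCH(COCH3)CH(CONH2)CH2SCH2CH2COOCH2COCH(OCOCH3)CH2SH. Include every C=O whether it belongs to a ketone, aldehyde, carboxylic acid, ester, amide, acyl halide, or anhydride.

9

CH(CONH2): amide, 1 C=O (running total 1).
CH(CONH2): amide, 1 C=O (running total 2).
CH(COOCH3): ester, 1 C=O (running total 3).
CH(CHO): aldehyde, 1 C=O (running total 4).
CH(COCH3): ketone, 1 C=O (running total 5).
CH(CONH2): amide, 1 C=O (running total 6).
CH2COOCH2: ester, 1 C=O (running total 7).
CO: ketone, 1 C=O (running total 8).
CH(OCOCH3): ester, 1 C=O (running total 9).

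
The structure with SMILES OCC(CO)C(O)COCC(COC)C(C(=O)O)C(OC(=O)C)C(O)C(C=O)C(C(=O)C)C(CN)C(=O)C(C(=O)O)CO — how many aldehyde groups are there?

1

HO– on an sp³ carbon → alcohol.
pendant –CH2OH on an sp³ backbone C → alcohol.
–OH on an sp³ carbon → alcohol (secondary).
C–O–C with sp³ carbons on both sides and no adjacent C=O → ether.
pendant –CH2OCH3: C–O–C linkage → ether.
pendant –COOH: carbonyl C bonded to C and –OH → carboxylic acid.
pendant –OC(=O)CH3: an acyloxy group → ester.
–OH on an sp³ carbon → alcohol (secondary).
pendant –CHO: carbonyl C bonded to C and H → aldehyde.
pendant –COCH3: carbonyl C bonded to two carbons → ketone.
pendant –CH2NH2: N on sp³ C, no adjacent C=O → amine.
–C(=O)– with carbon on both sides → ketone.
pendant –COOH: carbonyl C bonded to C and –OH → carboxylic acid.
–OH on an sp³ carbon → alcohol.
Aldehyde appears at: CH(CHO) → 1.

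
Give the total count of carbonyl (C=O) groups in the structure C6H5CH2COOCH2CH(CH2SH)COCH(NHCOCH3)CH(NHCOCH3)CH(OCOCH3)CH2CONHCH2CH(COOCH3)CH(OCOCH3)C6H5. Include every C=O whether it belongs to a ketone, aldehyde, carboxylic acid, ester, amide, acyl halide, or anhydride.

CH2COOCH2: ester, 1 C=O (running total 1).
CO: ketone, 1 C=O (running total 2).
CH(NHCOCH3): amide, 1 C=O (running total 3).
CH(NHCOCH3): amide, 1 C=O (running total 4).
CH(OCOCH3): ester, 1 C=O (running total 5).
CH2CONHCH2: amide, 1 C=O (running total 6).
CH(COOCH3): ester, 1 C=O (running total 7).
CH(OCOCH3): ester, 1 C=O (running total 8).

8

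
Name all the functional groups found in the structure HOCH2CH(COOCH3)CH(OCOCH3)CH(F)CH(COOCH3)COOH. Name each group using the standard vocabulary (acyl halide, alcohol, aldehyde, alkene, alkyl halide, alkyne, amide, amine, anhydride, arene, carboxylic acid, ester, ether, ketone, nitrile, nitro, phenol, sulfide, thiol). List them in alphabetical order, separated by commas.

alcohol, alkyl halide, carboxylic acid, ester

Taking each segment in turn:
  HOCH2: HO– on an sp³ carbon → alcohol.
  CH(COOCH3): pendant –COOCH3: carbonyl C bonded to C and –OCH3 → ester.
  CH(OCOCH3): pendant –OC(=O)CH3: an acyloxy group → ester.
  CH(F): halogen on an sp³ carbon → alkyl halide.
  CH(COOCH3): pendant –COOCH3: carbonyl C bonded to C and –OCH3 → ester.
  COOH: –COOH: carbonyl C bonded to –OH and C → carboxylic acid (the –OH is not a separate alcohol).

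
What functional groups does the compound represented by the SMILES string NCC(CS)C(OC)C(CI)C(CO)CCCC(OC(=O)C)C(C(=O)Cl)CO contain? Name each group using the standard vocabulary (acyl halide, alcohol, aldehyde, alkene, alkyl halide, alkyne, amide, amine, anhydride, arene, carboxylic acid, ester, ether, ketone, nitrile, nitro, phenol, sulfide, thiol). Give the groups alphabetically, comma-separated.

acyl halide, alcohol, alkyl halide, amine, ester, ether, thiol

Reading the structure from left to right:
  H2NCH2: –NH2 on an sp³ carbon with no adjacent C=O → amine.
  CH(CH2SH): pendant –CH2SH → thiol.
  CH(OCH3): pendant –OCH3: C–O–C with sp³ C, no adjacent C=O → ether.
  CH(CH2I): pendant –CH2X: halogen on sp³ carbon → alkyl halide.
  CH(CH2OH): pendant –CH2OH on an sp³ backbone C → alcohol.
  CH(OCOCH3): pendant –OC(=O)CH3: an acyloxy group → ester.
  CH(COCl): pendant –C(=O)X: carbonyl C bonded to C and halogen → acyl halide.
  CH2OH: –OH on an sp³ carbon → alcohol.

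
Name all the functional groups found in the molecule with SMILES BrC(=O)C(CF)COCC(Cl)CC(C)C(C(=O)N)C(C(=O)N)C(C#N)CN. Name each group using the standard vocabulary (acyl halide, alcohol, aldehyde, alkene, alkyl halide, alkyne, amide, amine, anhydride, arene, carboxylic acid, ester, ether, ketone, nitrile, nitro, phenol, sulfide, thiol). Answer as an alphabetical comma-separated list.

acyl halide, alkyl halide, amide, amine, ether, nitrile

Working along the chain:
  BrCO: –C(=O)Br: carbonyl C bonded to C and to a halogen → acyl halide (not alkyl halide).
  CH(CH2F): pendant –CH2X: halogen on sp³ carbon → alkyl halide.
  CH2OCH2: C–O–C with sp³ carbons on both sides and no adjacent C=O → ether.
  CH(Cl): halogen on an sp³ carbon → alkyl halide.
  CH(CONH2): pendant –CONH2: carbonyl C bonded to C and N → amide.
  CH(CONH2): pendant –CONH2: carbonyl C bonded to C and N → amide.
  CH(CN): pendant –C≡N: nitrile.
  CH2NH2: –NH2 on an sp³ carbon with no adjacent C=O → amine.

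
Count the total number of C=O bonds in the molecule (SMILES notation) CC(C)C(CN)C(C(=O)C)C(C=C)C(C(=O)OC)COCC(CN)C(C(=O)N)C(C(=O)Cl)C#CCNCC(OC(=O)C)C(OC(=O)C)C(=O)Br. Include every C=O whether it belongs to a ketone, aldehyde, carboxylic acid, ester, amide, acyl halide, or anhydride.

CH(COCH3): ketone, 1 C=O (running total 1).
CH(COOCH3): ester, 1 C=O (running total 2).
CH(CONH2): amide, 1 C=O (running total 3).
CH(COCl): acyl halide, 1 C=O (running total 4).
CH(OCOCH3): ester, 1 C=O (running total 5).
CH(OCOCH3): ester, 1 C=O (running total 6).
COBr: acyl halide, 1 C=O (running total 7).

7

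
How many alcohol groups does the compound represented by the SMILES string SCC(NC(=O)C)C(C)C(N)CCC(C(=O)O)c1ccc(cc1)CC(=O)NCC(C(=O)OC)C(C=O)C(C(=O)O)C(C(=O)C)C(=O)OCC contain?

–SH on an sp³ carbon → thiol.
pendant –NHC(=O)CH3: N bonded to a carbonyl → amide (not amine).
–NH2 on an sp³ carbon with no adjacent C=O → amine.
pendant –COOH: carbonyl C bonded to C and –OH → carboxylic acid.
para-disubstituted benzene ring → arene.
–C(=O)–N– linkage → amide (the N is not an amine).
pendant –COOCH3: carbonyl C bonded to C and –OCH3 → ester.
pendant –CHO: carbonyl C bonded to C and H → aldehyde.
pendant –COOH: carbonyl C bonded to C and –OH → carboxylic acid.
pendant –COCH3: carbonyl C bonded to two carbons → ketone.
–C(=O)OCH2CH3: carbonyl C bonded to C and to –OEt → ester.
No segment is a alcohol: HSCH2 is thiol, not alcohol; CH(COOH) is carboxylic acid, not alcohol; CH(CHO) is aldehyde, not alcohol. → 0.

0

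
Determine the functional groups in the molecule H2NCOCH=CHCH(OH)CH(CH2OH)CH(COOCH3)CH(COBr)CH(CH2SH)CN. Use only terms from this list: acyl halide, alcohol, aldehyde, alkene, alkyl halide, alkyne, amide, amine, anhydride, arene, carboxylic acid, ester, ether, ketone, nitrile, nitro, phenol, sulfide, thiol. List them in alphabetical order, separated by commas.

Taking each segment in turn:
  H2NCO: –C(=O)NH2: carbonyl C bonded to C and to N → amide (the N is not a separate amine).
  CH=CH: C=C double bond → alkene.
  CH(OH): –OH on an sp³ carbon → alcohol (secondary).
  CH(CH2OH): pendant –CH2OH on an sp³ backbone C → alcohol.
  CH(COOCH3): pendant –COOCH3: carbonyl C bonded to C and –OCH3 → ester.
  CH(COBr): pendant –C(=O)X: carbonyl C bonded to C and halogen → acyl halide.
  CH(CH2SH): pendant –CH2SH → thiol.
  CN: –C≡N: carbon triple-bonded to nitrogen → nitrile.

acyl halide, alcohol, alkene, amide, ester, nitrile, thiol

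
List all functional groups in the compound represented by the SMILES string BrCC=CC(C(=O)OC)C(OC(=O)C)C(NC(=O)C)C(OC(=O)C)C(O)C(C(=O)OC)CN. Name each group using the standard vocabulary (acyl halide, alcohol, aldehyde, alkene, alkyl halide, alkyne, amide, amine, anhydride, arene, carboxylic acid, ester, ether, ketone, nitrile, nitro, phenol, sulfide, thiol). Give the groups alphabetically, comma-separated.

Taking each segment in turn:
  BrCH2: halogen on an sp³ carbon → alkyl halide.
  CH=CH: C=C double bond → alkene.
  CH(COOCH3): pendant –COOCH3: carbonyl C bonded to C and –OCH3 → ester.
  CH(OCOCH3): pendant –OC(=O)CH3: an acyloxy group → ester.
  CH(NHCOCH3): pendant –NHC(=O)CH3: N bonded to a carbonyl → amide (not amine).
  CH(OCOCH3): pendant –OC(=O)CH3: an acyloxy group → ester.
  CH(OH): –OH on an sp³ carbon → alcohol (secondary).
  CH(COOCH3): pendant –COOCH3: carbonyl C bonded to C and –OCH3 → ester.
  CH2NH2: –NH2 on an sp³ carbon with no adjacent C=O → amine.

alcohol, alkene, alkyl halide, amide, amine, ester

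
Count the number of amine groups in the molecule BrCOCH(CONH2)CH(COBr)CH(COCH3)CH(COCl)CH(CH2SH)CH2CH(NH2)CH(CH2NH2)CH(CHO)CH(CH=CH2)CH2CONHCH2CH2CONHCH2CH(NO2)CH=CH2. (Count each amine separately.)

2

Reading the structure from left to right:
  BrCO: –C(=O)Br: carbonyl C bonded to C and to a halogen → acyl halide (not alkyl halide).
  CH(CONH2): pendant –CONH2: carbonyl C bonded to C and N → amide.
  CH(COBr): pendant –C(=O)X: carbonyl C bonded to C and halogen → acyl halide.
  CH(COCH3): pendant –COCH3: carbonyl C bonded to two carbons → ketone.
  CH(COCl): pendant –C(=O)X: carbonyl C bonded to C and halogen → acyl halide.
  CH(CH2SH): pendant –CH2SH → thiol.
  CH(NH2): –NH2 on an sp³ carbon with no adjacent C=O → amine.
  CH(CH2NH2): pendant –CH2NH2: N on sp³ C, no adjacent C=O → amine.
  CH(CHO): pendant –CHO: carbonyl C bonded to C and H → aldehyde.
  CH(CH=CH2): pendant –CH=CH2: C=C double bond → alkene.
  CH2CONHCH2: –C(=O)–N– linkage → amide (the N is not an amine).
  CH2CONHCH2: –C(=O)–N– linkage → amide (the N is not an amine).
  CH(NO2): –NO2 on an sp³ carbon → nitro (the N=O is not a carbonyl).
  CH=CH2: C=C double bond → alkene.
Amine appears at: CH(NH2), CH(CH2NH2) → 2.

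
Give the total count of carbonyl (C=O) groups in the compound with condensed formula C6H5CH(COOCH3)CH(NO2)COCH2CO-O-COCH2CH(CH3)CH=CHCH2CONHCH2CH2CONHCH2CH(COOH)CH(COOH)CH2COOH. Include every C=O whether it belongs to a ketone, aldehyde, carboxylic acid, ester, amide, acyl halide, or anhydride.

9

CH(COOCH3): ester, 1 C=O (running total 1).
CO: ketone, 1 C=O (running total 2).
CH2CO-O-COCH2: anhydride, 2 C=O (running total 4).
CH2CONHCH2: amide, 1 C=O (running total 5).
CH2CONHCH2: amide, 1 C=O (running total 6).
CH(COOH): carboxylic acid, 1 C=O (running total 7).
CH(COOH): carboxylic acid, 1 C=O (running total 8).
COOH: carboxylic acid, 1 C=O (running total 9).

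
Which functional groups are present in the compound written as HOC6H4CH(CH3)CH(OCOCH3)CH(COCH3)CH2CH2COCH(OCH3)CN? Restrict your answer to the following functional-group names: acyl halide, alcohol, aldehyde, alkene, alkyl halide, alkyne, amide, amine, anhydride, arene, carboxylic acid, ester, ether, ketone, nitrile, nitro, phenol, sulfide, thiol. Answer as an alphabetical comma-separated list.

Reading the structure from left to right:
  HOC6H4: –OH attached directly to an aromatic ring → phenol (not alcohol); the ring itself is an arene.
  CH(OCOCH3): pendant –OC(=O)CH3: an acyloxy group → ester.
  CH(COCH3): pendant –COCH3: carbonyl C bonded to two carbons → ketone.
  CO: –C(=O)– with carbon on both sides → ketone.
  CH(OCH3): pendant –OCH3: C–O–C with sp³ C, no adjacent C=O → ether.
  CN: –C≡N: carbon triple-bonded to nitrogen → nitrile.

arene, ester, ether, ketone, nitrile, phenol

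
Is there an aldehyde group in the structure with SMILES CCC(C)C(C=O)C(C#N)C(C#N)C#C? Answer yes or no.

Reading the structure from left to right:
  CH(CHO): pendant –CHO: carbonyl C bonded to C and H → aldehyde.
  CH(CN): pendant –C≡N: nitrile.
  CH(CN): pendant –C≡N: nitrile.
  C≡CH: C≡C triple bond → alkyne.
The CH(CHO) segment supplies the aldehyde: pendant –CHO: carbonyl C bonded to C and H → aldehyde.

yes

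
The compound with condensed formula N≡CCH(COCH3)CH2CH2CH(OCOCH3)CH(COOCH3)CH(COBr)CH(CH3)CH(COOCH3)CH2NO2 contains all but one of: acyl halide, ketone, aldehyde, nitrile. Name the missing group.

aldehyde

ketone: present (CH(COCH3) — pendant –COCH3: carbonyl C bonded to two carbons → ketone).
acyl halide: present (CH(COBr) — pendant –C(=O)X: carbonyl C bonded to C and halogen → acyl halide).
nitrile: present (N≡C — N≡C–: carbon triple-bonded to nitrogen → nitrile).
aldehyde: absent. In CH(COCH3), the carbonyl carbon is bonded to two carbons, so it is a ketone, not an aldehyde.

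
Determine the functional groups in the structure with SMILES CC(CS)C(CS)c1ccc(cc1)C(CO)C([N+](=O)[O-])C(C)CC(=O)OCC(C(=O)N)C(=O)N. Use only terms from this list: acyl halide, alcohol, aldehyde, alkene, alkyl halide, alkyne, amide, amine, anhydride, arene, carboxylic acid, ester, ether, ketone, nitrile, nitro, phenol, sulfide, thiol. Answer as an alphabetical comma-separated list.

alcohol, amide, arene, ester, nitro, thiol

Taking each segment in turn:
  CH(CH2SH): pendant –CH2SH → thiol.
  CH(CH2SH): pendant –CH2SH → thiol.
  C6H4: para-disubstituted benzene ring → arene.
  CH(CH2OH): pendant –CH2OH on an sp³ backbone C → alcohol.
  CH(NO2): –NO2 on an sp³ carbon → nitro (the N=O is not a carbonyl).
  CH2COOCH2: –C(=O)–O–C with C on the carbonyl side → ester.
  CH(CONH2): pendant –CONH2: carbonyl C bonded to C and N → amide.
  CONH2: –C(=O)NH2: carbonyl C bonded to C and to N → amide (the N is not a separate amine).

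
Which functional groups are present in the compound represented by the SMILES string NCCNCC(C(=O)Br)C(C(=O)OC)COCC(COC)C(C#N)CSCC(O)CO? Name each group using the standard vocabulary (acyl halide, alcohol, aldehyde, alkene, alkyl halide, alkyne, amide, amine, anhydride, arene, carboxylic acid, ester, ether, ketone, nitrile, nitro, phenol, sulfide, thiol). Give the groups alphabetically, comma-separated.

acyl halide, alcohol, amine, ester, ether, nitrile, sulfide

–NH2 on an sp³ carbon with no adjacent C=O → amine.
C–N–C with sp³ carbons and no adjacent C=O → amine (secondary).
pendant –C(=O)X: carbonyl C bonded to C and halogen → acyl halide.
pendant –COOCH3: carbonyl C bonded to C and –OCH3 → ester.
C–O–C with sp³ carbons on both sides and no adjacent C=O → ether.
pendant –CH2OCH3: C–O–C linkage → ether.
pendant –C≡N: nitrile.
C–S–C linkage → sulfide (thioether).
–OH on an sp³ carbon → alcohol (secondary).
–OH on an sp³ carbon → alcohol.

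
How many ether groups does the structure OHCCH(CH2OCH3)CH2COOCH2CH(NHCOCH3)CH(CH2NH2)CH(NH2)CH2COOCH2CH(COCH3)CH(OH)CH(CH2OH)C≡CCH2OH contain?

Reading the structure from left to right:
  OHC: terminal –CHO: carbonyl C bonded to H and C → aldehyde.
  CH(CH2OCH3): pendant –CH2OCH3: C–O–C linkage → ether.
  CH2COOCH2: –C(=O)–O–C with C on the carbonyl side → ester.
  CH(NHCOCH3): pendant –NHC(=O)CH3: N bonded to a carbonyl → amide (not amine).
  CH(CH2NH2): pendant –CH2NH2: N on sp³ C, no adjacent C=O → amine.
  CH(NH2): –NH2 on an sp³ carbon with no adjacent C=O → amine.
  CH2COOCH2: –C(=O)–O–C with C on the carbonyl side → ester.
  CH(COCH3): pendant –COCH3: carbonyl C bonded to two carbons → ketone.
  CH(OH): –OH on an sp³ carbon → alcohol (secondary).
  CH(CH2OH): pendant –CH2OH on an sp³ backbone C → alcohol.
  C≡C: C≡C triple bond → alkyne.
  CH2OH: –OH on an sp³ carbon → alcohol.
Ether appears at: CH(CH2OCH3) → 1.

1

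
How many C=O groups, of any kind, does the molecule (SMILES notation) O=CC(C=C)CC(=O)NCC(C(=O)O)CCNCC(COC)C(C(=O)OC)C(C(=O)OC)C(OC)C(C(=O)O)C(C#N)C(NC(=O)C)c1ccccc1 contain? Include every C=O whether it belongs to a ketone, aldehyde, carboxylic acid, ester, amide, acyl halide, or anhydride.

7

OHC: aldehyde, 1 C=O (running total 1).
CH2CONHCH2: amide, 1 C=O (running total 2).
CH(COOH): carboxylic acid, 1 C=O (running total 3).
CH(COOCH3): ester, 1 C=O (running total 4).
CH(COOCH3): ester, 1 C=O (running total 5).
CH(COOH): carboxylic acid, 1 C=O (running total 6).
CH(NHCOCH3): amide, 1 C=O (running total 7).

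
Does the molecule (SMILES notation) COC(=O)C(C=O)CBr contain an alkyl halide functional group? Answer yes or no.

yes

Taking each segment in turn:
  CH3OOC: CH3O–C(=O)–: carbonyl C bonded to C and to –OCH3 → ester (not ketone + ether).
  CH(CHO): pendant –CHO: carbonyl C bonded to C and H → aldehyde.
  CH2Br: halogen on an sp³ carbon → alkyl halide.
The CH2Br segment supplies the alkyl halide: halogen on an sp³ carbon → alkyl halide.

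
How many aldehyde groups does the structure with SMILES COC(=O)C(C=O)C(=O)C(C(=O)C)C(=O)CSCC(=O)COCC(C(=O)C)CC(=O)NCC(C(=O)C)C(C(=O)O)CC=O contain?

CH3O–C(=O)–: carbonyl C bonded to C and to –OCH3 → ester (not ketone + ether).
pendant –CHO: carbonyl C bonded to C and H → aldehyde.
–C(=O)– with carbon on both sides → ketone.
pendant –COCH3: carbonyl C bonded to two carbons → ketone.
–C(=O)– with carbon on both sides → ketone.
C–S–C linkage → sulfide (thioether).
–C(=O)– with carbon on both sides → ketone.
C–O–C with sp³ carbons on both sides and no adjacent C=O → ether.
pendant –COCH3: carbonyl C bonded to two carbons → ketone.
–C(=O)–N– linkage → amide (the N is not an amine).
pendant –COCH3: carbonyl C bonded to two carbons → ketone.
pendant –COOH: carbonyl C bonded to C and –OH → carboxylic acid.
terminal –CHO: carbonyl C bonded to H and C → aldehyde.
Aldehyde appears at: CH(CHO), CHO → 2.

2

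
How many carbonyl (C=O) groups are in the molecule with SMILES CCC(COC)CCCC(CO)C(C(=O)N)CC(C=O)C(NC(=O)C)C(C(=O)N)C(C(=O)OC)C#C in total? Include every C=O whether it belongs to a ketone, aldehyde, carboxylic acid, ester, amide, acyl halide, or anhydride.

CH(CONH2): amide, 1 C=O (running total 1).
CH(CHO): aldehyde, 1 C=O (running total 2).
CH(NHCOCH3): amide, 1 C=O (running total 3).
CH(CONH2): amide, 1 C=O (running total 4).
CH(COOCH3): ester, 1 C=O (running total 5).

5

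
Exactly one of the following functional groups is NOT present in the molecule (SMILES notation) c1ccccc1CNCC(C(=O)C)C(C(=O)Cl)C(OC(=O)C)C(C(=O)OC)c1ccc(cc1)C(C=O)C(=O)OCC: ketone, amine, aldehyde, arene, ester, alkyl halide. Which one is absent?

aldehyde: present (CH(CHO) — pendant –CHO: carbonyl C bonded to C and H → aldehyde).
ketone: present (CH(COCH3) — pendant –COCH3: carbonyl C bonded to two carbons → ketone).
amine: present (CH2NHCH2 — C–N–C with sp³ carbons and no adjacent C=O → amine (secondary)).
ester: present (CH(OCOCH3) — pendant –OC(=O)CH3: an acyloxy group → ester).
arene: present (C6H5 — C6H5– phenyl ring → arene).
alkyl halide: absent. In CH(COCl), the halogen is on a carbonyl carbon, which makes it an acyl halide, not an alkyl halide.

alkyl halide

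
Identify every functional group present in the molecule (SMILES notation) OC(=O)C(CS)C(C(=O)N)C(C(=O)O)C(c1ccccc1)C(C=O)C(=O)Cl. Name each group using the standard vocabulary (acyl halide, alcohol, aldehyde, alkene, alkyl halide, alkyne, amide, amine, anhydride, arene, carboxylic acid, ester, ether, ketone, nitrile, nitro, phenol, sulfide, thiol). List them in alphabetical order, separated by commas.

acyl halide, aldehyde, amide, arene, carboxylic acid, thiol

–COOH: carbonyl C bonded to –OH and C → carboxylic acid (the –OH is not a separate alcohol).
pendant –CH2SH → thiol.
pendant –CONH2: carbonyl C bonded to C and N → amide.
pendant –COOH: carbonyl C bonded to C and –OH → carboxylic acid.
pendant –C6H5: benzene ring → arene.
pendant –CHO: carbonyl C bonded to C and H → aldehyde.
–C(=O)Cl: carbonyl C bonded to C and to a halogen → acyl halide (not alkyl halide).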